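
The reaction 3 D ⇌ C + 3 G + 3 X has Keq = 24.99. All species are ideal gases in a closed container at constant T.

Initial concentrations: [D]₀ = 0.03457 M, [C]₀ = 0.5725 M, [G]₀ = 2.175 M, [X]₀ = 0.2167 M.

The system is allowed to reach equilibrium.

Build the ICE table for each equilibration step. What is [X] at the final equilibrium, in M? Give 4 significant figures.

[X]_eq = 0.1576 M

Q₀ = 1451 vs Keq = 24.99 ⇒ Q>K, reverse
Step 1:
                   D          C          G          X
  I          0.03457     0.5725      2.175     0.2167
  C          0.05906   -0.01969   -0.05906   -0.05906
  E          0.09363     0.5528      2.116     0.1576
  solve Keq expr → x = -0.01969; check Q = 24.99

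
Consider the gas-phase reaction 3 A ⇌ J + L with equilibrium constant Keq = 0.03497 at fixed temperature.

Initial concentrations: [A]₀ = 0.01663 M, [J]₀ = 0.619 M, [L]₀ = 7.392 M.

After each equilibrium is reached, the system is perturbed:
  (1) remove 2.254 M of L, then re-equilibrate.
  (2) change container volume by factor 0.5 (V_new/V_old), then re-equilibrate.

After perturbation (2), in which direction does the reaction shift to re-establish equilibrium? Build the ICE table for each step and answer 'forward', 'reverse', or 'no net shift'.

Direction: forward

Q₀ = 9.9489e+05 vs Keq = 0.03497 ⇒ Q>K, reverse
Step 1:
                  A         J         L
  I         0.01663     0.619     7.392
  C           1.769   -0.5897   -0.5897
  E           1.786   0.02928     6.802
  solve Keq expr → x = -0.5897; check Q = 0.03497
Then remove 2.254 M of L.
Step 2:
                  A         J         L
  I           1.786   0.02928     4.548
  C        -0.03552   0.01184   0.01184
  E            1.75   0.04112      4.56
  solve Keq expr → x = 0.01184; check Q = 0.03497
Then change container volume by factor 0.5 (V_new/V_old).
Step 3:
                  A         J         L
  I           3.501   0.08224      9.12
  C          -0.174   0.05801   0.05801
  E           3.327    0.1402     9.178
  solve Keq expr → x = 0.05801; check Q = 0.03497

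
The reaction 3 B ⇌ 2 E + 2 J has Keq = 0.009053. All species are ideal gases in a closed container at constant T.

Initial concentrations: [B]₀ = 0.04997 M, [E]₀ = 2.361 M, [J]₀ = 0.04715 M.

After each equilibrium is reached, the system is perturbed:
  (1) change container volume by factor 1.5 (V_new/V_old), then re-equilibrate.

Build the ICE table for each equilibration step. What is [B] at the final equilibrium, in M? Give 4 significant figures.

Q₀ = 99.32 vs Keq = 0.009053 ⇒ Q>K, reverse
Step 1:
                  B         E         J
  init      0.04997     2.361   0.04715
  Δ         0.06822  -0.04548  -0.04548
  eq         0.1182     2.316   0.00167
  solve Keq expr → x = -0.02274; check Q = 0.009053
Then change container volume by factor 1.5 (V_new/V_old).
Step 2:
                  B         E         J
  init      0.07879     1.544  0.001113
  Δ       -3.6089e-04 2.4060e-04 2.4060e-04
  eq        0.07843     1.544  0.001354
  solve Keq expr → x = 1.2030e-04; check Q = 0.009053

[B]_eq = 0.07843 M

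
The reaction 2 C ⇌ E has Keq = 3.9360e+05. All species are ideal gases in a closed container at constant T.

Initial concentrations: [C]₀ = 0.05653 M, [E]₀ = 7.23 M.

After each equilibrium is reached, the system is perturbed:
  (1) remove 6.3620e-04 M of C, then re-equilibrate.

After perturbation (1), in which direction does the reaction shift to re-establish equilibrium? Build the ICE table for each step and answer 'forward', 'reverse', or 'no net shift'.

Q₀ = 2262 vs Keq = 3.9360e+05 ⇒ Q<K, forward
Step 1:
                   C          E
  Initial    0.05653       7.23
  Change    -0.05224    0.02612
  Equil     0.004294      7.256
  solve Keq expr → x = 0.02612; check Q = 3.9360e+05
Then remove 6.3620e-04 M of C.
Step 2:
                   C          E
  Initial   0.003657      7.256
  Change  6.3611e-04 -3.1805e-04
  Equil     0.004294      7.256
  solve Keq expr → x = -3.1805e-04; check Q = 3.9360e+05

Direction: reverse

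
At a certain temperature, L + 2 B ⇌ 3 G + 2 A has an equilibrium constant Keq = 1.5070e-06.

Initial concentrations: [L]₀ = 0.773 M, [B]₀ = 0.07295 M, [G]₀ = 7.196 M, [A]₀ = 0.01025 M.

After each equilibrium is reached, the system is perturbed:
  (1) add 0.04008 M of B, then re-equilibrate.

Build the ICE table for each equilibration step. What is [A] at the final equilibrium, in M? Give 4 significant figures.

[A]_eq = 6.9375e-06 M

Q₀ = 9.517 vs Keq = 1.5070e-06 ⇒ Q>K, reverse
Step 1:
                   L          B          G          A
  Initial      0.773    0.07295      7.196    0.01025
  Change    0.005123    0.01025   -0.01537   -0.01025
  Equil       0.7781     0.0832      7.181 4.6820e-06
  solve Keq expr → x = -0.005123; check Q = 1.5070e-06
Then add 0.04008 M of B.
Step 2:
                   L          B          G          A
  Initial     0.7781     0.1233      7.181 4.6820e-06
  Change  -1.1277e-06 -2.2555e-06 3.3832e-06 2.2555e-06
  Equil       0.7781     0.1233      7.181 6.9375e-06
  solve Keq expr → x = 1.1277e-06; check Q = 1.5070e-06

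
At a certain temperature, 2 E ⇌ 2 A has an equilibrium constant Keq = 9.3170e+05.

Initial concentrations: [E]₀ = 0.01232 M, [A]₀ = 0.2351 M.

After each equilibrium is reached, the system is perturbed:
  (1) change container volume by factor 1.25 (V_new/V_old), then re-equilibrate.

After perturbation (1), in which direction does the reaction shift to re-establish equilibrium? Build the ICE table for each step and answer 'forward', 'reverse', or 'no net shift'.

Q₀ = 364.2 vs Keq = 9.3170e+05 ⇒ Q<K, forward
Step 1:
                    E           A
  init        0.01232      0.2351
  Δ          -0.01206     0.01206
  eq       2.5606e-04      0.2472
  solve Keq expr → x = 0.006032; check Q = 9.3170e+05
Then change container volume by factor 1.25 (V_new/V_old).
Step 2:
                    E           A
  init     2.0485e-04      0.1977
  Δ                 0           0
  eq       2.0485e-04      0.1977
  solve Keq expr → x = 0; check Q = 9.3170e+05

Direction: no net shift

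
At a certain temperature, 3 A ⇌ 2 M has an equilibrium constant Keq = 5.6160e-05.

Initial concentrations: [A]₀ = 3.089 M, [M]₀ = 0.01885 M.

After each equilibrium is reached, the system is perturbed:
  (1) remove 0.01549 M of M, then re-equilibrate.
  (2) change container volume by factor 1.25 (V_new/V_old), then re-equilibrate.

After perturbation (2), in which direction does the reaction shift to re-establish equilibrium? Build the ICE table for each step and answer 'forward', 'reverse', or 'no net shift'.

Direction: reverse

Q₀ = 1.2055e-05 vs Keq = 5.6160e-05 ⇒ Q<K, forward
Step 1:
                  A         M
  I           3.089   0.01885
  C        -0.03181   0.02121
  E           3.057   0.04006
  solve Keq expr → x = 0.0106; check Q = 5.6160e-05
Then remove 0.01549 M of M.
Step 2:
                  A         M
  I           3.057   0.02457
  C        -0.02257   0.01505
  E           3.035   0.03962
  solve Keq expr → x = 0.007524; check Q = 5.6160e-05
Then change container volume by factor 1.25 (V_new/V_old).
Step 3:
                  A         M
  I           2.428   0.03169
  C         0.00489  -0.00326
  E           2.433   0.02843
  solve Keq expr → x = -0.00163; check Q = 5.6160e-05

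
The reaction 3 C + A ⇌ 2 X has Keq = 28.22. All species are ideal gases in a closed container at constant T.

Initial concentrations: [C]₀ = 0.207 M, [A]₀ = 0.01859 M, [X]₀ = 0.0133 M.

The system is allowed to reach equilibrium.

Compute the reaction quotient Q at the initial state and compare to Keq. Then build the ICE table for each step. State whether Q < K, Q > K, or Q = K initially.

Q₀ = 1.073 vs Keq = 28.22 ⇒ Q<K, forward
Step 1:
                   C          A          X
  init         0.207    0.01859     0.0133
  Δ         -0.03199   -0.01066    0.02133
  eq           0.175   0.007927    0.03463
  solve Keq expr → x = 0.01066; check Q = 28.22

Q₀ = 1.073; Q < K (proceeds forward)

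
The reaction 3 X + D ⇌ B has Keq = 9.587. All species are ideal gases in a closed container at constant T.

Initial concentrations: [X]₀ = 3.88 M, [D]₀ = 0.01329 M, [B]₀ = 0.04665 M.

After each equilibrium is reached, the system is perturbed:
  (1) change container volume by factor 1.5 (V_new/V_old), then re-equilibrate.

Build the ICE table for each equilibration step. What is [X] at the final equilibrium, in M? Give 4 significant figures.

Q₀ = 0.06009 vs Keq = 9.587 ⇒ Q<K, forward
Step 1:
                   X          D          B
  Initial       3.88    0.01329    0.04665
  Change    -0.03954   -0.01318    0.01318
  Equil         3.84 1.1018e-04    0.05983
  solve Keq expr → x = 0.01318; check Q = 9.587
Then change container volume by factor 1.5 (V_new/V_old).
Step 2:
                   X          D          B
  Initial       2.56 7.3450e-05    0.03989
  Change  5.1965e-04 1.7322e-04 -1.7322e-04
  Equil        2.561 2.4667e-04    0.03971
  solve Keq expr → x = -1.7322e-04; check Q = 9.587

[X]_eq = 2.561 M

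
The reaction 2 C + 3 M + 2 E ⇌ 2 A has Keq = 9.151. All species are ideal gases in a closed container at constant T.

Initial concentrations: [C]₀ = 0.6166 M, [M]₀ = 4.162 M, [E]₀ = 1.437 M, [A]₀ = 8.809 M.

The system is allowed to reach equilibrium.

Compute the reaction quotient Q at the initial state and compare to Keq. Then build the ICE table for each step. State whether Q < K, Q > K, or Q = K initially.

Q₀ = 1.371; Q < K (proceeds forward)

Q₀ = 1.371 vs Keq = 9.151 ⇒ Q<K, forward
Step 1:
                    C           M           E           A
  I            0.6166       4.162       1.437       8.809
  C           -0.2658     -0.3987     -0.2658      0.2658
  E            0.3508       3.763       1.171       9.075
  solve Keq expr → x = 0.1329; check Q = 9.151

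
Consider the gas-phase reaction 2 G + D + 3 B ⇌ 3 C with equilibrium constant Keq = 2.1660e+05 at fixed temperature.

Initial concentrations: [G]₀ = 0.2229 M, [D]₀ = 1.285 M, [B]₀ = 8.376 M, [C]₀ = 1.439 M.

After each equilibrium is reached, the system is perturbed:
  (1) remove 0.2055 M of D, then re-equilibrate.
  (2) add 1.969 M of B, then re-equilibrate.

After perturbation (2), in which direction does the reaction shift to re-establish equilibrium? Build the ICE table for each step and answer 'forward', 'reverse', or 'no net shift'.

Q₀ = 0.07942 vs Keq = 2.1660e+05 ⇒ Q<K, forward
Step 1:
                  G         D         B         C
  I          0.2229     1.285     8.376     1.439
  C         -0.2227   -0.1113    -0.334     0.334
  E       2.0532e-04     1.174     8.042     1.773
  solve Keq expr → x = 0.1113; check Q = 2.1660e+05
Then remove 0.2055 M of D.
Step 2:
                  G         D         B         C
  I       2.0532e-04    0.9682     8.042     1.773
  C       2.0735e-05 1.0367e-05 3.1102e-05 -3.1102e-05
  E       2.2606e-04    0.9682     8.042     1.773
  solve Keq expr → x = -1.0367e-05; check Q = 2.1660e+05
Then add 1.969 M of B.
Step 3:
                  G         D         B         C
  I       2.2606e-04    0.9682     10.01     1.773
  C       -6.3279e-05 -3.1640e-05 -9.4919e-05 9.4919e-05
  E       1.6278e-04    0.9681     10.01     1.773
  solve Keq expr → x = 3.1640e-05; check Q = 2.1660e+05

Direction: forward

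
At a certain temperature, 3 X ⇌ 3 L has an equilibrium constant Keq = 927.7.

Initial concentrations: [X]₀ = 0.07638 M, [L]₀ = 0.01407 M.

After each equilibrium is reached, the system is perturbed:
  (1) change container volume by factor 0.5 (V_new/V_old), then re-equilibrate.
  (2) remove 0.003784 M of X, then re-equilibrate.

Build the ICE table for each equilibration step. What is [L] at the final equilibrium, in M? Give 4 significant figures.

Q₀ = 0.006251 vs Keq = 927.7 ⇒ Q<K, forward
Step 1:
                   X          L
  I          0.07638    0.01407
  C         -0.06797    0.06797
  E         0.008412    0.08204
  solve Keq expr → x = 0.02266; check Q = 927.7
Then change container volume by factor 0.5 (V_new/V_old).
Step 2:
                   X          L
  I          0.01682     0.1641
  C                0          0
  E          0.01682     0.1641
  solve Keq expr → x = 0; check Q = 927.7
Then remove 0.003784 M of X.
Step 3:
                   X          L
  I          0.01304     0.1641
  C         0.003432  -0.003432
  E          0.01647     0.1606
  solve Keq expr → x = -0.001144; check Q = 927.7

[L]_eq = 0.1606 M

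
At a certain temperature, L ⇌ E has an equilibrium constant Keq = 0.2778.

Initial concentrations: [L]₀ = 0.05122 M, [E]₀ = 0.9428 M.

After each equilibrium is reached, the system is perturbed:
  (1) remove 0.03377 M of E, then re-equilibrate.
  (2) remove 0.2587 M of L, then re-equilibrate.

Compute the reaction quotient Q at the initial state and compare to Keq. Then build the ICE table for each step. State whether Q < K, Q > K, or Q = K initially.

Q₀ = 18.41; Q > K (proceeds reverse)

Q₀ = 18.41 vs Keq = 0.2778 ⇒ Q>K, reverse
Step 1:
                  L         E
  init      0.05122    0.9428
  Δ          0.7267   -0.7267
  eq         0.7779    0.2161
  solve Keq expr → x = -0.7267; check Q = 0.2778
Then remove 0.03377 M of E.
Step 2:
                  L         E
  init       0.7779    0.1823
  Δ        -0.02643   0.02643
  eq         0.7515    0.2088
  solve Keq expr → x = 0.02643; check Q = 0.2778
Then remove 0.2587 M of L.
Step 3:
                  L         E
  init       0.4928    0.2088
  Δ         0.05624  -0.05624
  eq          0.549    0.1525
  solve Keq expr → x = -0.05624; check Q = 0.2778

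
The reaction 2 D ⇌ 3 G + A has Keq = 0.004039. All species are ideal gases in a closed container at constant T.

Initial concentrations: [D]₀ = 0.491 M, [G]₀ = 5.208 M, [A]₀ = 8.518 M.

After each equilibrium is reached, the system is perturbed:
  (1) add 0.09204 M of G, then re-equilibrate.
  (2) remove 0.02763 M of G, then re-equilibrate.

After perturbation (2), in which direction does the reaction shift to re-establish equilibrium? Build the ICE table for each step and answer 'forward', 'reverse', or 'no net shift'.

Direction: forward

Q₀ = 4991 vs Keq = 0.004039 ⇒ Q>K, reverse
Step 1:
                   D          G          A
  Initial      0.491      5.208      8.518
  Change       3.335     -5.003     -1.668
  Equil        3.826     0.2051       6.85
  solve Keq expr → x = -1.668; check Q = 0.004039
Then add 0.09204 M of G.
Step 2:
                   D          G          A
  Initial      3.826     0.2972       6.85
  Change     0.05974   -0.08961   -0.02987
  Equil        3.886     0.2076      6.821
  solve Keq expr → x = -0.02987; check Q = 0.004039
Then remove 0.02763 M of G.
Step 3:
                   D          G          A
  Initial      3.886     0.1799      6.821
  Change    -0.01793     0.0269   0.008967
  Equil        3.868     0.2068      6.829
  solve Keq expr → x = 0.008967; check Q = 0.004039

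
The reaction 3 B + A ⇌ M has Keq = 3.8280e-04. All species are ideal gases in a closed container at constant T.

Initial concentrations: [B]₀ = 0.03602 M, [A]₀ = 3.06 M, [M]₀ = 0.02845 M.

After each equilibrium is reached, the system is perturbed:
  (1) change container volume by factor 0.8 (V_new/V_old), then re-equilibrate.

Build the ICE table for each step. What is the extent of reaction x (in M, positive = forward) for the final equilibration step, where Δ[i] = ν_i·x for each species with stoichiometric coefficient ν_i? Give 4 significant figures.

Q₀ = 198.9 vs Keq = 3.8280e-04 ⇒ Q>K, reverse
Step 1:
                   B          A          M
  I          0.03602       3.06    0.02845
  C          0.08534    0.02845   -0.02845
  E           0.1214      3.088 2.1134e-06
  solve Keq expr → x = -0.02845; check Q = 3.8280e-04
Then change container volume by factor 0.8 (V_new/V_old).
Step 2:
                   B          A          M
  I           0.1517      3.861 2.6417e-06
  C       -7.5514e-06 -2.5171e-06 2.5171e-06
  E           0.1517      3.861 5.1589e-06
  solve Keq expr → x = 2.5171e-06; check Q = 3.8280e-04

x = 2.5171e-06 M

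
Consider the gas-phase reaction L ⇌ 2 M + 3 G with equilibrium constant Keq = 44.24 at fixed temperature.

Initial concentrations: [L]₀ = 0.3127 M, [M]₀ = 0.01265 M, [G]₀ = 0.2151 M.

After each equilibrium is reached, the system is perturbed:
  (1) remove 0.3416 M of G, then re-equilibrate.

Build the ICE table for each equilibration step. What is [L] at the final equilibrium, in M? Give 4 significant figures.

[L]_eq = 0.004544 M

Q₀ = 5.0930e-06 vs Keq = 44.24 ⇒ Q<K, forward
Step 1:
                   L          M          G
  I           0.3127    0.01265     0.2151
  C          -0.3008     0.6016     0.9024
  E           0.0119     0.6142      1.117
  solve Keq expr → x = 0.3008; check Q = 44.24
Then remove 0.3416 M of G.
Step 2:
                   L          M          G
  I           0.0119     0.6142     0.7759
  C        -0.007358    0.01472    0.02207
  E         0.004544      0.629      0.798
  solve Keq expr → x = 0.007358; check Q = 44.24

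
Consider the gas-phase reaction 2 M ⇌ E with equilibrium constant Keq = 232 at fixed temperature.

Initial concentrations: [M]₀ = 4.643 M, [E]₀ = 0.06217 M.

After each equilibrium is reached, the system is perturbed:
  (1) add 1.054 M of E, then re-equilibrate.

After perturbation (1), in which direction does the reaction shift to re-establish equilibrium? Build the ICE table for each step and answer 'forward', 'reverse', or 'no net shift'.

Q₀ = 0.002884 vs Keq = 232 ⇒ Q<K, forward
Step 1:
                   M          E
  init         4.643    0.06217
  Δ           -4.543      2.271
  eq          0.1003      2.334
  solve Keq expr → x = 2.271; check Q = 232
Then add 1.054 M of E.
Step 2:
                   M          E
  init        0.1003      3.388
  Δ          0.02036   -0.01018
  eq          0.1207      3.377
  solve Keq expr → x = -0.01018; check Q = 232

Direction: reverse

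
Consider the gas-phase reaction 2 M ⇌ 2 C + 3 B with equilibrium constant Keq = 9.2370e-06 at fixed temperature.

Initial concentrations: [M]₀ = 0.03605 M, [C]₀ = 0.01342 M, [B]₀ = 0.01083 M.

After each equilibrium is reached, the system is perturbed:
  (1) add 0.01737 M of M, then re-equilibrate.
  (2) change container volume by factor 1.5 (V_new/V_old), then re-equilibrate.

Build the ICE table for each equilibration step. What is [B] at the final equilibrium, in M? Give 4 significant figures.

[B]_eq = 0.02393 M

Q₀ = 1.7603e-07 vs Keq = 9.2370e-06 ⇒ Q<K, forward
Step 1:
                  M         C         B
  Initial   0.03605   0.01342   0.01083
  Change  -0.008803  0.008803   0.01321
  Equil     0.02725   0.02222   0.02404
  solve Keq expr → x = 0.004402; check Q = 9.2370e-06
Then add 0.01737 M of M.
Step 2:
                  M         C         B
  Initial   0.04462   0.02222   0.02404
  Change  -0.003279  0.003279  0.004918
  Equil     0.04134    0.0255   0.02895
  solve Keq expr → x = 0.001639; check Q = 9.2370e-06
Then change container volume by factor 1.5 (V_new/V_old).
Step 3:
                  M         C         B
  Initial   0.02756     0.017    0.0193
  Change  -0.003087  0.003087  0.004631
  Equil     0.02447   0.02009   0.02393
  solve Keq expr → x = 0.001544; check Q = 9.2370e-06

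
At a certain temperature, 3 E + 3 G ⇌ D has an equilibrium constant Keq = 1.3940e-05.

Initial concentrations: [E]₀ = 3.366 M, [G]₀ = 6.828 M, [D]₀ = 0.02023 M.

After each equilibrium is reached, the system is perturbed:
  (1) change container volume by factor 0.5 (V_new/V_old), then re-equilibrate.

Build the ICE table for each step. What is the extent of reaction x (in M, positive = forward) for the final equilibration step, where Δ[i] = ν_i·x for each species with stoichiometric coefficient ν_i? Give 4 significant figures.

Q₀ = 1.6664e-06 vs Keq = 1.3940e-05 ⇒ Q<K, forward
Step 1:
                    E           G           D
  I             3.366       6.828     0.02023
  C           -0.2829     -0.2829     0.09431
  E             3.083       6.545      0.1145
  solve Keq expr → x = 0.09431; check Q = 1.3940e-05
Then change container volume by factor 0.5 (V_new/V_old).
Step 2:
                    E           G           D
  I             6.166       13.09      0.2291
  C            -2.312      -2.312      0.7705
  E             3.854       10.78      0.9996
  solve Keq expr → x = 0.7705; check Q = 1.3940e-05

x = 0.7705 M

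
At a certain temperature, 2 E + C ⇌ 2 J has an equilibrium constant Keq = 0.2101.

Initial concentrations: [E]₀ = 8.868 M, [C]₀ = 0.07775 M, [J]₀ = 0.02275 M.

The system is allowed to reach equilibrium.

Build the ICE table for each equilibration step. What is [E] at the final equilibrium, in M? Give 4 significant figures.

[E]_eq = 8.716 M

Q₀ = 8.4647e-05 vs Keq = 0.2101 ⇒ Q<K, forward
Step 1:
                  E         C         J
  I           8.868   0.07775   0.02275
  C         -0.1517  -0.07584    0.1517
  E           8.716  0.001906    0.1744
  solve Keq expr → x = 0.07584; check Q = 0.2101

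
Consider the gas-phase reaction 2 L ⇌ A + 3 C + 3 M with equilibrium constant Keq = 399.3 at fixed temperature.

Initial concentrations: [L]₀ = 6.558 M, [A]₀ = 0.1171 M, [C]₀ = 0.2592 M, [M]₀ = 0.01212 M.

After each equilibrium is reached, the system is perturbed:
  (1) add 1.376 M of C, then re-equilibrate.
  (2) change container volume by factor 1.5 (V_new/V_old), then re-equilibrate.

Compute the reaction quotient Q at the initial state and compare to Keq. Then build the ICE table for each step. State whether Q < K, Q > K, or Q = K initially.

Q₀ = 8.4416e-11 vs Keq = 399.3 ⇒ Q<K, forward
Step 1:
                    L           A           C           M
  Initial       6.558      0.1171      0.2592     0.01212
  Change       -2.608       1.304       3.912       3.912
  Equil          3.95       1.421       4.171       3.924
  solve Keq expr → x = 1.304; check Q = 399.3
Then add 1.376 M of C.
Step 2:
                    L           A           C           M
  Initial        3.95       1.421       5.547       3.924
  Change       0.2928     -0.1464     -0.4392     -0.4392
  Equil         4.243       1.275       5.108       3.485
  solve Keq expr → x = -0.1464; check Q = 399.3
Then change container volume by factor 1.5 (V_new/V_old).
Step 3:
                    L           A           C           M
  Initial       2.829      0.8498       3.405       2.323
  Change      -0.4855      0.2427      0.7282      0.7282
  Equil         2.343       1.093       4.133       3.051
  solve Keq expr → x = 0.2427; check Q = 399.3

Q₀ = 8.4416e-11; Q < K (proceeds forward)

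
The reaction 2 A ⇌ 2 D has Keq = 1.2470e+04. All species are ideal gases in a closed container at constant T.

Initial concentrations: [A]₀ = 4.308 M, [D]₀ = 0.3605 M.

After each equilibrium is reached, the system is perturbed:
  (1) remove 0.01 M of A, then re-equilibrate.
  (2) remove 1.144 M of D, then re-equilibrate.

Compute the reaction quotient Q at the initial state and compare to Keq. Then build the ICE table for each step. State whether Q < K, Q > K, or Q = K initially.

Q₀ = 0.007003 vs Keq = 1.2470e+04 ⇒ Q<K, forward
Step 1:
                  A         D
  Initial     4.308    0.3605
  Change     -4.267     4.267
  Equil     0.04144     4.627
  solve Keq expr → x = 2.133; check Q = 1.2470e+04
Then remove 0.01 M of A.
Step 2:
                  A         D
  Initial   0.03144     4.627
  Change   0.009911 -0.009911
  Equil     0.04135     4.617
  solve Keq expr → x = -0.004956; check Q = 1.2470e+04
Then remove 1.144 M of D.
Step 3:
                  A         D
  Initial   0.04135     3.473
  Change   -0.01015   0.01015
  Equil     0.03119     3.483
  solve Keq expr → x = 0.005077; check Q = 1.2470e+04

Q₀ = 0.007003; Q < K (proceeds forward)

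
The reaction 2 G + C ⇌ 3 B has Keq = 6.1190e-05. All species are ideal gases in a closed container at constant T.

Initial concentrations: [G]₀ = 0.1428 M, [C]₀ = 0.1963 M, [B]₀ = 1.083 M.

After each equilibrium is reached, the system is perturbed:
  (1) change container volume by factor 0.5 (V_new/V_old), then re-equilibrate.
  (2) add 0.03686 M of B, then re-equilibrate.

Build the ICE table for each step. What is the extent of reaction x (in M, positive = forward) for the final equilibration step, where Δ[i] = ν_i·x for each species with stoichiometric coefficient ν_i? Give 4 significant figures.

Q₀ = 317.3 vs Keq = 6.1190e-05 ⇒ Q>K, reverse
Step 1:
                  G         C         B
  I          0.1428    0.1963     1.083
  C          0.7028    0.3514    -1.054
  E          0.8456    0.5477   0.02883
  solve Keq expr → x = -0.3514; check Q = 6.1190e-05
Then change container volume by factor 0.5 (V_new/V_old).
Step 2:
                  G         C         B
  I           1.691     1.095   0.05766
  C               0         0         0
  E           1.691     1.095   0.05766
  solve Keq expr → x = 0; check Q = 6.1190e-05
Then add 0.03686 M of B.
Step 3:
                  G         C         B
  I           1.691     1.095   0.09452
  C         0.02407   0.01203   -0.0361
  E           1.715     1.107   0.05842
  solve Keq expr → x = -0.01203; check Q = 6.1190e-05

x = -0.01203 M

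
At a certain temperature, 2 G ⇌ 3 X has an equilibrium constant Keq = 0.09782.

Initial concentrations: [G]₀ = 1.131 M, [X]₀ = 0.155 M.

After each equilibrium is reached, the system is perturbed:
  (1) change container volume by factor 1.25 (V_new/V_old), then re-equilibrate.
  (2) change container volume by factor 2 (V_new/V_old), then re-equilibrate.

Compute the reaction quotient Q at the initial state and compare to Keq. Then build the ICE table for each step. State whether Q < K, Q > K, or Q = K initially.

Q₀ = 0.002911 vs Keq = 0.09782 ⇒ Q<K, forward
Step 1:
                   G          X
  init         1.131      0.155
  Δ          -0.1914      0.287
  eq          0.9396      0.442
  solve Keq expr → x = 0.09568; check Q = 0.09782
Then change container volume by factor 1.25 (V_new/V_old).
Step 2:
                   G          X
  init        0.7517     0.3536
  Δ         -0.01485    0.02227
  eq          0.7369     0.3759
  solve Keq expr → x = 0.007424; check Q = 0.09782
Then change container volume by factor 2 (V_new/V_old).
Step 3:
                   G          X
  init        0.3684     0.1879
  Δ         -0.02527     0.0379
  eq          0.3432     0.2258
  solve Keq expr → x = 0.01263; check Q = 0.09782

Q₀ = 0.002911; Q < K (proceeds forward)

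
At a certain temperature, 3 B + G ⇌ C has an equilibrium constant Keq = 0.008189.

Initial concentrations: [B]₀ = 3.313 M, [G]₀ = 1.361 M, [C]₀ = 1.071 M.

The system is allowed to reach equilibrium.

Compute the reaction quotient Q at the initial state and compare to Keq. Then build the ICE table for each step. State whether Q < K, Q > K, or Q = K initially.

Q₀ = 0.02164; Q > K (proceeds reverse)

Q₀ = 0.02164 vs Keq = 0.008189 ⇒ Q>K, reverse
Step 1:
                  B         G         C
  Initial     3.313     1.361     1.071
  Change     0.6947    0.2316   -0.2316
  Equil       4.008     1.593    0.8394
  solve Keq expr → x = -0.2316; check Q = 0.008189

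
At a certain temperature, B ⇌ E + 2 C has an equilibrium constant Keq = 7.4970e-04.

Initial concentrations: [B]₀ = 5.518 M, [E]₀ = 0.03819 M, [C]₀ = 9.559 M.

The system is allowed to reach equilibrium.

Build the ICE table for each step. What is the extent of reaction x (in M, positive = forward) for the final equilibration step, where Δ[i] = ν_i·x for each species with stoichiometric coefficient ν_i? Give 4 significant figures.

x = -0.03814 M

Q₀ = 0.6324 vs Keq = 7.4970e-04 ⇒ Q>K, reverse
Step 1:
                    B           E           C
  Initial       5.518     0.03819       9.559
  Change      0.03814    -0.03814    -0.07629
  Equil         5.556  4.6323e-05       9.483
  solve Keq expr → x = -0.03814; check Q = 7.4970e-04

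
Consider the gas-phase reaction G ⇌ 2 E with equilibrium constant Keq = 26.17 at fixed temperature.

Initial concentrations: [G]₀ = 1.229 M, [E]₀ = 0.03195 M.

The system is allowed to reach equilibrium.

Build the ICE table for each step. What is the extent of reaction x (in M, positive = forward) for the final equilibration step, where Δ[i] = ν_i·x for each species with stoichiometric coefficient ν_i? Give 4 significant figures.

x = 1.054 M

Q₀ = 8.3060e-04 vs Keq = 26.17 ⇒ Q<K, forward
Step 1:
                  G         E
  I           1.229   0.03195
  C          -1.054     2.108
  E           0.175      2.14
  solve Keq expr → x = 1.054; check Q = 26.17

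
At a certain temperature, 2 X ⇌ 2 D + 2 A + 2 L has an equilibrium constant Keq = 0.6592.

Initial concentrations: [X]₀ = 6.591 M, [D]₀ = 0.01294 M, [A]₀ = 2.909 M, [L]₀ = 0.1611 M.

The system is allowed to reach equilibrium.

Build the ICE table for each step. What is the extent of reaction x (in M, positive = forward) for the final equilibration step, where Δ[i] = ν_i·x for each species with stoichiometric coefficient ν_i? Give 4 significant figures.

x = 0.4972 M

Q₀ = 8.4653e-07 vs Keq = 0.6592 ⇒ Q<K, forward
Step 1:
                   X          D          A          L
  I            6.591    0.01294      2.909     0.1611
  C          -0.9944     0.9944     0.9944     0.9944
  E            5.597      1.007      3.903      1.156
  solve Keq expr → x = 0.4972; check Q = 0.6592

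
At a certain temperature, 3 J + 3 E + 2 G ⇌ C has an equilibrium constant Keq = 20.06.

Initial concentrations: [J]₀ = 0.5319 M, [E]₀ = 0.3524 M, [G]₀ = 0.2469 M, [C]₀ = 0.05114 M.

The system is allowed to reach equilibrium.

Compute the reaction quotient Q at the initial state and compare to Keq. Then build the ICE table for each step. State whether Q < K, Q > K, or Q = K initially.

Q₀ = 127.4; Q > K (proceeds reverse)

Q₀ = 127.4 vs Keq = 20.06 ⇒ Q>K, reverse
Step 1:
                    J           E           G           C
  init         0.5319      0.3524      0.2469     0.05114
  Δ           0.06925     0.06925     0.04616    -0.02308
  eq           0.6011      0.4216      0.2931     0.02806
  solve Keq expr → x = -0.02308; check Q = 20.06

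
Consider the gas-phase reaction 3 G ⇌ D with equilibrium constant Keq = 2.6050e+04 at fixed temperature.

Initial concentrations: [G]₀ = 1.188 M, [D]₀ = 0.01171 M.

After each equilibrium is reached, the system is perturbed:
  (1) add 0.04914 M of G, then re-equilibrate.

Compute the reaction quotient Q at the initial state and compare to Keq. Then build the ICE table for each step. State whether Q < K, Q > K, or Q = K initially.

Q₀ = 0.006984 vs Keq = 2.6050e+04 ⇒ Q<K, forward
Step 1:
                   G          D
  init         1.188    0.01171
  Δ           -1.163     0.3877
  eq         0.02484     0.3994
  solve Keq expr → x = 0.3877; check Q = 2.6050e+04
Then add 0.04914 M of G.
Step 2:
                   G          D
  init       0.07398     0.3994
  Δ         -0.04881    0.01627
  eq         0.02518     0.4157
  solve Keq expr → x = 0.01627; check Q = 2.6050e+04

Q₀ = 0.006984; Q < K (proceeds forward)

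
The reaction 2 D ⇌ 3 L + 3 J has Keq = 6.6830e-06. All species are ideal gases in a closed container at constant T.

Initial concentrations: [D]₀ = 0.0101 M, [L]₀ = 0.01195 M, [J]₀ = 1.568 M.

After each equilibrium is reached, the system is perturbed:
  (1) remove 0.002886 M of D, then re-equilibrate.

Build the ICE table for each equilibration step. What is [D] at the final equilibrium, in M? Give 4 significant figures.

Q₀ = 0.06449 vs Keq = 6.6830e-06 ⇒ Q>K, reverse
Step 1:
                  D         L         J
  Initial    0.0101   0.01195     1.568
  Change   0.007423  -0.01113  -0.01113
  Equil     0.01752 8.1621e-04     1.557
  solve Keq expr → x = -0.003711; check Q = 6.6830e-06
Then remove 0.002886 M of D.
Step 2:
                  D         L         J
  Initial   0.01464 8.1621e-04     1.557
  Change  6.0171e-05 -9.0256e-05 -9.0256e-05
  Equil      0.0147 7.2596e-04     1.557
  solve Keq expr → x = -3.0085e-05; check Q = 6.6830e-06

[D]_eq = 0.0147 M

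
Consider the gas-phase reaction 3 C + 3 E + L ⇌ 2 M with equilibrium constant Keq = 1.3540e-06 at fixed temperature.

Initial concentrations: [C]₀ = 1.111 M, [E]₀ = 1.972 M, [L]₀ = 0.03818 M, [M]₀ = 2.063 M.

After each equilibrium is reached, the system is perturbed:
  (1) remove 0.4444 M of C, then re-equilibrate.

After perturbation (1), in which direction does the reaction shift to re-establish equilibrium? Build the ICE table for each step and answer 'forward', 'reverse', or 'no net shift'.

Direction: reverse

Q₀ = 10.6 vs Keq = 1.3540e-06 ⇒ Q>K, reverse
Step 1:
                   C          E          L          M
  I            1.111      1.972    0.03818      2.063
  C            2.938      2.938     0.9795     -1.959
  E            4.049       4.91      1.018     0.1041
  solve Keq expr → x = -0.9795; check Q = 1.3540e-06
Then remove 0.4444 M of C.
Step 2:
                   C          E          L          M
  I            3.605       4.91      1.018     0.1041
  C          0.02237    0.02237   0.007455   -0.01491
  E            3.627      4.933      1.025    0.08917
  solve Keq expr → x = -0.007455; check Q = 1.3540e-06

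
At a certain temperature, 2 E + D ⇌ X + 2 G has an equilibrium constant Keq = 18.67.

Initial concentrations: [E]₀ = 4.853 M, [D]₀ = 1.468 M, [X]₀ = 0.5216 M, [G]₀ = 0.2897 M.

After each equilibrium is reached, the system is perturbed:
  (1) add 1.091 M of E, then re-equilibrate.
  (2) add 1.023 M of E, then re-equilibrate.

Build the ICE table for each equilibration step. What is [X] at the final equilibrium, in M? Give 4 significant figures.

[X]_eq = 1.931 M

Q₀ = 0.001266 vs Keq = 18.67 ⇒ Q<K, forward
Step 1:
                    E           D           X           G
  Initial       4.853       1.468      0.5216      0.2897
  Change       -2.609      -1.305       1.305       2.609
  Equil         2.244      0.1633       1.826       2.899
  solve Keq expr → x = 1.305; check Q = 18.67
Then add 1.091 M of E.
Step 2:
                    E           D           X           G
  Initial       3.335      0.1633       1.826       2.899
  Change      -0.1422    -0.07109     0.07109      0.1422
  Equil         3.192     0.09223       1.897       3.041
  solve Keq expr → x = 0.07109; check Q = 18.67
Then add 1.023 M of E.
Step 3:
                    E           D           X           G
  Initial       4.215     0.09223       1.897       3.041
  Change     -0.06815    -0.03408     0.03408     0.06815
  Equil         4.147     0.05815       1.931       3.109
  solve Keq expr → x = 0.03408; check Q = 18.67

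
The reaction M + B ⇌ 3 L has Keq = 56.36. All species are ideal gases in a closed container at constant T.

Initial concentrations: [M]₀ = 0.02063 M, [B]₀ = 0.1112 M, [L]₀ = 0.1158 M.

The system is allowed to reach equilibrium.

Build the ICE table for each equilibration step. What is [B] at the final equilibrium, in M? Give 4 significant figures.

Q₀ = 0.6769 vs Keq = 56.36 ⇒ Q<K, forward
Step 1:
                  M         B         L
  Initial   0.02063    0.1112    0.1158
  Change    -0.0196   -0.0196    0.0588
  Equil    0.001031    0.0916    0.1746
  solve Keq expr → x = 0.0196; check Q = 56.36

[B]_eq = 0.0916 M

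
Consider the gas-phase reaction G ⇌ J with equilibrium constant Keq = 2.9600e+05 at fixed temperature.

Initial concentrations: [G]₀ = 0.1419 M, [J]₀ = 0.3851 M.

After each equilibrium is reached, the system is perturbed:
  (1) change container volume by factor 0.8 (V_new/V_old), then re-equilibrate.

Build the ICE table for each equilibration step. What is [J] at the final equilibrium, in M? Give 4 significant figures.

Q₀ = 2.714 vs Keq = 2.9600e+05 ⇒ Q<K, forward
Step 1:
                   G          J
  Initial     0.1419     0.3851
  Change     -0.1419     0.1419
  Equil   1.7804e-06      0.527
  solve Keq expr → x = 0.1419; check Q = 2.9600e+05
Then change container volume by factor 0.8 (V_new/V_old).
Step 2:
                   G          J
  Initial 2.2255e-06     0.6587
  Change           0          0
  Equil   2.2255e-06     0.6587
  solve Keq expr → x = 0; check Q = 2.9600e+05

[J]_eq = 0.6587 M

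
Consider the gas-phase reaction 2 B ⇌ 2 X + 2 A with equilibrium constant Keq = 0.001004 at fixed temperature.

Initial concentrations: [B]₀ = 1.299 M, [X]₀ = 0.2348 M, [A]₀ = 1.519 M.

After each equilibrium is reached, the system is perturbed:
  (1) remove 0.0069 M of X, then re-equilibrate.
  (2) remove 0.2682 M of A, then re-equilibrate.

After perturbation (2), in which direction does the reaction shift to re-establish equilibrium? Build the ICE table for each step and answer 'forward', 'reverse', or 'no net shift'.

Direction: forward

Q₀ = 0.07539 vs Keq = 0.001004 ⇒ Q>K, reverse
Step 1:
                  B         X         A
  I           1.299    0.2348     1.519
  C          0.1988   -0.1988   -0.1988
  E           1.498   0.03595      1.32
  solve Keq expr → x = -0.09942; check Q = 0.001004
Then remove 0.0069 M of X.
Step 2:
                  B         X         A
  I           1.498   0.02905      1.32
  C       -0.006565  0.006565  0.006565
  E           1.491   0.03562     1.327
  solve Keq expr → x = 0.003283; check Q = 0.001004
Then remove 0.2682 M of A.
Step 3:
                  B         X         A
  I           1.491   0.03562     1.059
  C       -0.008422  0.008422  0.008422
  E           1.483   0.04404     1.067
  solve Keq expr → x = 0.004211; check Q = 0.001004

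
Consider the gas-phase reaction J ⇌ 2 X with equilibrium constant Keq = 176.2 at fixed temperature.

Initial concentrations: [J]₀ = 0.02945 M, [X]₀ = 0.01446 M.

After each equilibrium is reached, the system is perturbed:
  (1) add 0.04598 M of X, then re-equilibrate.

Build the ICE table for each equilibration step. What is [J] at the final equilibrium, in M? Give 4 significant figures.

Q₀ = 0.0071 vs Keq = 176.2 ⇒ Q<K, forward
Step 1:
                    J           X
  init        0.02945     0.01446
  Δ          -0.02942     0.05884
  eq       3.0492e-05      0.0733
  solve Keq expr → x = 0.02942; check Q = 176.2
Then add 0.04598 M of X.
Step 2:
                    J           X
  init     3.0492e-05      0.1193
  Δ        5.0118e-05 -1.0024e-04
  eq       8.0611e-05      0.1192
  solve Keq expr → x = -5.0118e-05; check Q = 176.2

[J]_eq = 8.0611e-05 M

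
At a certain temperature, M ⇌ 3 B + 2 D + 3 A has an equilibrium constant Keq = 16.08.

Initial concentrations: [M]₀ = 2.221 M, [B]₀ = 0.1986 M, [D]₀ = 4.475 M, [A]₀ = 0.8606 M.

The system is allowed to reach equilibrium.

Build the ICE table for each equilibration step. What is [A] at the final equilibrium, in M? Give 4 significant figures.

Q₀ = 0.04502 vs Keq = 16.08 ⇒ Q<K, forward
Step 1:
                   M          B          D          A
  Initial      2.221     0.1986      4.475     0.8606
  Change     -0.1921     0.5764     0.3843     0.5764
  Equil        2.029      0.775      4.859      1.437
  solve Keq expr → x = 0.1921; check Q = 16.08

[A]_eq = 1.437 M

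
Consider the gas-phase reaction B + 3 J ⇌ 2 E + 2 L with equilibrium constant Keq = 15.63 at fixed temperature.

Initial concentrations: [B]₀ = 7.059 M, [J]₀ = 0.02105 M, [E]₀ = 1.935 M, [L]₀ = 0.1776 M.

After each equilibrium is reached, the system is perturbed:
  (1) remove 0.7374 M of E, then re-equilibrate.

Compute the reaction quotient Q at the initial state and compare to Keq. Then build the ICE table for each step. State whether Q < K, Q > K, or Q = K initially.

Q₀ = 1794 vs Keq = 15.63 ⇒ Q>K, reverse
Step 1:
                    B           J           E           L
  I             7.059     0.02105       1.935      0.1776
  C           0.02102     0.06306    -0.04204    -0.04204
  E              7.08     0.08411       1.893      0.1356
  solve Keq expr → x = -0.02102; check Q = 15.63
Then remove 0.7374 M of E.
Step 2:
                    B           J           E           L
  I              7.08     0.08411       1.156      0.1356
  C         -0.006438    -0.01931     0.01288     0.01288
  E             7.074      0.0648       1.168      0.1484
  solve Keq expr → x = 0.006438; check Q = 15.63

Q₀ = 1794; Q > K (proceeds reverse)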